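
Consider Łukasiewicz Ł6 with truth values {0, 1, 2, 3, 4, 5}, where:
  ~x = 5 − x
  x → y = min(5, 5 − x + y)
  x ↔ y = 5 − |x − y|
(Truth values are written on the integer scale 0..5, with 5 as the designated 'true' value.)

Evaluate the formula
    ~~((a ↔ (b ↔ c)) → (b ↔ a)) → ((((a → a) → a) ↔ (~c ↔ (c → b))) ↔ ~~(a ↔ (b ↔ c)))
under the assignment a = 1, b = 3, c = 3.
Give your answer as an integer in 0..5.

b ↔ c = 3 ↔ 3 = 5
a ↔ (b ↔ c) = 1 ↔ 5 = 1
b ↔ a = 3 ↔ 1 = 3
(a ↔ (b ↔ c)) → (b ↔ a) = 1 → 3 = 5
~((a ↔ (b ↔ c)) → (b ↔ a)) = ~5 = 0
~~((a ↔ (b ↔ c)) → (b ↔ a)) = ~0 = 5
a → a = 1 → 1 = 5
(a → a) → a = 5 → 1 = 1
~c = ~3 = 2
c → b = 3 → 3 = 5
~c ↔ (c → b) = 2 ↔ 5 = 2
((a → a) → a) ↔ (~c ↔ (c → b)) = 1 ↔ 2 = 4
b ↔ c = 3 ↔ 3 = 5
a ↔ (b ↔ c) = 1 ↔ 5 = 1
~(a ↔ (b ↔ c)) = ~1 = 4
~~(a ↔ (b ↔ c)) = ~4 = 1
(((a → a) → a) ↔ (~c ↔ (c → b))) ↔ ~~(a ↔ (b ↔ c)) = 4 ↔ 1 = 2
~~((a ↔ (b ↔ c)) → (b ↔ a)) → ((((a → a) → a) ↔ (~c ↔ (c → b))) ↔ ~~(a ↔ (b ↔ c))) = 5 → 2 = 2

2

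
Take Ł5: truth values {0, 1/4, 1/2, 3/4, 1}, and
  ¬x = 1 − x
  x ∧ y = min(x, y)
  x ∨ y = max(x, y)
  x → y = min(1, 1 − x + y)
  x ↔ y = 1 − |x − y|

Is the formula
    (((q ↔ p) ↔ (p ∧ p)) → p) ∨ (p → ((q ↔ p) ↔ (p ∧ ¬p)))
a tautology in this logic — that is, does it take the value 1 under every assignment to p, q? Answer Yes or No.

Counterexample: take p = 3/4, q = 1/2.
q ↔ p = 1/2 ↔ 3/4 = 3/4
p ∧ p = 3/4 ∧ 3/4 = 3/4
(q ↔ p) ↔ (p ∧ p) = 3/4 ↔ 3/4 = 1
((q ↔ p) ↔ (p ∧ p)) → p = 1 → 3/4 = 3/4
q ↔ p = 1/2 ↔ 3/4 = 3/4
¬p = ¬3/4 = 1/4
p ∧ ¬p = 3/4 ∧ 1/4 = 1/4
(q ↔ p) ↔ (p ∧ ¬p) = 3/4 ↔ 1/4 = 1/2
p → ((q ↔ p) ↔ (p ∧ ¬p)) = 3/4 → 1/2 = 3/4
(((q ↔ p) ↔ (p ∧ p)) → p) ∨ (p → ((q ↔ p) ↔ (p ∧ ¬p))) = 3/4 ∨ 3/4 = 3/4
This gives 3/4 ≠ 1.

No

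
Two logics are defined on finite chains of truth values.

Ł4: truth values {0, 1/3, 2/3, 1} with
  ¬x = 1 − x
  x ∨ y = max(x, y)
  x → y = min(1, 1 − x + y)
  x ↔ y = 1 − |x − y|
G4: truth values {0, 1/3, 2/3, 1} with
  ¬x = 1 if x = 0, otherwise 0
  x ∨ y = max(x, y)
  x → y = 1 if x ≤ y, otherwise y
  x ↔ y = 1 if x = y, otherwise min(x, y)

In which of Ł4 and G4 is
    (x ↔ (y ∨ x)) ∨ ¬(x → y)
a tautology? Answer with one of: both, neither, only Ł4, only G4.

neither

In Ł4: at x = 0, y = 1/3 the value is 2/3 — not a tautology.
In G4: at x = 0, y = 1/3 the value is 0 — not a tautology.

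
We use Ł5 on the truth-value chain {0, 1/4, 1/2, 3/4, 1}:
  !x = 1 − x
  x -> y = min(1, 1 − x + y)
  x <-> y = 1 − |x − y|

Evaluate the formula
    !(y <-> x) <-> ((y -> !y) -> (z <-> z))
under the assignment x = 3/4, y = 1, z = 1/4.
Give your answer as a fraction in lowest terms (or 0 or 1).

1/4

y <-> x = 1 <-> 3/4 = 3/4
!(y <-> x) = !3/4 = 1/4
!y = !1 = 0
y -> !y = 1 -> 0 = 0
z <-> z = 1/4 <-> 1/4 = 1
(y -> !y) -> (z <-> z) = 0 -> 1 = 1
!(y <-> x) <-> ((y -> !y) -> (z <-> z)) = 1/4 <-> 1 = 1/4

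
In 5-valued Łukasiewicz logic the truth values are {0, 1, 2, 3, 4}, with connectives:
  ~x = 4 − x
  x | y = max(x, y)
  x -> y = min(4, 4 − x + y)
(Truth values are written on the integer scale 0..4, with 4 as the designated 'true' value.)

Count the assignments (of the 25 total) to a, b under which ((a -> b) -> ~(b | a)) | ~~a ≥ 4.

value 4: 9 assignments (counts)
value 3: 7 assignments
value 2: 5 assignments
value 1: 3 assignments
value 0: 1 assignment
So 9 of the 25 assignments meet the threshold.

9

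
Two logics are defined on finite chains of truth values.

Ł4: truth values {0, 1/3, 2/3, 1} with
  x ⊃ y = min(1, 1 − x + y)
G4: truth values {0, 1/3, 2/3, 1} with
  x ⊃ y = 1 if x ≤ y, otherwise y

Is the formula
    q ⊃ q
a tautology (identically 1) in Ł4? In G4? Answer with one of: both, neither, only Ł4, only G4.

both

In Ł4: every assignment gives 1 — tautology.
In G4: every assignment gives 1 — tautology.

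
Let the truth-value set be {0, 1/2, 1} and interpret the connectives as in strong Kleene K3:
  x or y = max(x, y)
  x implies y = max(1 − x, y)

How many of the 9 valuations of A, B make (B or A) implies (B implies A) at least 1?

A = 0, B = 0 ↦ 1  ≥
A = 0, B = 1/2 ↦ 1/2  <
A = 0, B = 1 ↦ 0  <
A = 1/2, B = 0 ↦ 1  ≥
A = 1/2, B = 1/2 ↦ 1/2  <
A = 1/2, B = 1 ↦ 1/2  <
A = 1, B = 0 ↦ 1  ≥
A = 1, B = 1/2 ↦ 1  ≥
A = 1, B = 1 ↦ 1  ≥
So 5 of the 9 assignments meet the threshold.

5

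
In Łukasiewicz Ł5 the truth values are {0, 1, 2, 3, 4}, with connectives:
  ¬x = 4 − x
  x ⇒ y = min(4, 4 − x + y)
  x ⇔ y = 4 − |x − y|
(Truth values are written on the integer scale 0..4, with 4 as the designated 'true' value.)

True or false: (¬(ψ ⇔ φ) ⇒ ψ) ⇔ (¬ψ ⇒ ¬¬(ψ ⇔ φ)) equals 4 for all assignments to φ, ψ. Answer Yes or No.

At φ = 2, ψ = 1, for instance:
ψ ⇔ φ = 1 ⇔ 2 = 3
¬(ψ ⇔ φ) = ¬3 = 1
¬(ψ ⇔ φ) ⇒ ψ = 1 ⇒ 1 = 4
¬ψ = ¬1 = 3
¬¬(ψ ⇔ φ) = ¬1 = 3
¬ψ ⇒ ¬¬(ψ ⇔ φ) = 3 ⇒ 3 = 4
(¬(ψ ⇔ φ) ⇒ ψ) ⇔ (¬ψ ⇒ ¬¬(ψ ⇔ φ)) = 4 ⇔ 4 = 4
and checking the remaining 24 assignments likewise gives ≥ 4 in every case.

Yes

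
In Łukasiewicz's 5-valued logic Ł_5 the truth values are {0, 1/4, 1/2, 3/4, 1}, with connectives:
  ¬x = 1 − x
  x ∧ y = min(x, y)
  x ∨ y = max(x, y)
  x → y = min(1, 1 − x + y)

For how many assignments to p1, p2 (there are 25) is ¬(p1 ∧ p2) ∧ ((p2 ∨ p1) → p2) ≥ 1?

value 1: 5 assignments (counts)
value 3/4: 6 assignments
value 1/2: 7 assignments
value 1/4: 5 assignments
value 0: 2 assignments
So 5 of the 25 assignments meet the threshold.

5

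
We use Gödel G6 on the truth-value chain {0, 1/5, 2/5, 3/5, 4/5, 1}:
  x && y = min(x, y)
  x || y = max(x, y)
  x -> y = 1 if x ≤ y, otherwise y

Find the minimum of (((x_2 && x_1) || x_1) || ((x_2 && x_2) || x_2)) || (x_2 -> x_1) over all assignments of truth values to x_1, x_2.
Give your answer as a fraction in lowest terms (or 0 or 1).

1/5

Take x_1 = 0, x_2 = 1/5:
x_2 && x_1 = 1/5 && 0 = 0
(x_2 && x_1) || x_1 = 0 || 0 = 0
x_2 && x_2 = 1/5 && 1/5 = 1/5
(x_2 && x_2) || x_2 = 1/5 || 1/5 = 1/5
((x_2 && x_1) || x_1) || ((x_2 && x_2) || x_2) = 0 || 1/5 = 1/5
x_2 -> x_1 = 1/5 -> 0 = 0
(((x_2 && x_1) || x_1) || ((x_2 && x_2) || x_2)) || (x_2 -> x_1) = 1/5 || 0 = 1/5
No assignment yields a value below 1/5, so this is the minimum.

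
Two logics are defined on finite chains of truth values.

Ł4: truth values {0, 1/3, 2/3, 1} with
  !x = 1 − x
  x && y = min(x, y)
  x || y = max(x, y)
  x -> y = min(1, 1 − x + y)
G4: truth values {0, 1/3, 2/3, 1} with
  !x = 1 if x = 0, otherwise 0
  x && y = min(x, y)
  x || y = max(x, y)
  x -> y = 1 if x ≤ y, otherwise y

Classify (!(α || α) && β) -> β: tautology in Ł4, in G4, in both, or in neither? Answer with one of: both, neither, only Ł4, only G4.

In Ł4: every assignment gives 1 — tautology.
In G4: every assignment gives 1 — tautology.

both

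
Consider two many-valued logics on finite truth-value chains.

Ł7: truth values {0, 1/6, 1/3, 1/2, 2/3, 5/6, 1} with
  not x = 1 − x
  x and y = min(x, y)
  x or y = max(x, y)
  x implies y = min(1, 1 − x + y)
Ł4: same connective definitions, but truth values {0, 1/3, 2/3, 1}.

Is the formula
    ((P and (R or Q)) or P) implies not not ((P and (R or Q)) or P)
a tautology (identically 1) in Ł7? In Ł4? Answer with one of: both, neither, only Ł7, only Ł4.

both

In Ł7: every assignment gives 1 — tautology.
In Ł4: every assignment gives 1 — tautology.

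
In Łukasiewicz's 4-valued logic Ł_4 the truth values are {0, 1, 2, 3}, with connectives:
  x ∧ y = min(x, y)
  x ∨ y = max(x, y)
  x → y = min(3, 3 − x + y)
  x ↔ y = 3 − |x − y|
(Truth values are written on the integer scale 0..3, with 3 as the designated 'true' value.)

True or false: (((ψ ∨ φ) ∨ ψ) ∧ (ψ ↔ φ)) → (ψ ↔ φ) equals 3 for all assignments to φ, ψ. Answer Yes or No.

φ = 0, ψ = 0 ↦ 3
φ = 0, ψ = 1 ↦ 3
φ = 0, ψ = 2 ↦ 3
φ = 0, ψ = 3 ↦ 3
φ = 1, ψ = 0 ↦ 3
φ = 1, ψ = 1 ↦ 3
φ = 1, ψ = 2 ↦ 3
φ = 1, ψ = 3 ↦ 3
φ = 2, ψ = 0 ↦ 3
φ = 2, ψ = 1 ↦ 3
φ = 2, ψ = 2 ↦ 3
φ = 2, ψ = 3 ↦ 3
φ = 3, ψ = 0 ↦ 3
φ = 3, ψ = 1 ↦ 3
φ = 3, ψ = 2 ↦ 3
φ = 3, ψ = 3 ↦ 3
Every assignment gives a value ≥ 3.

Yes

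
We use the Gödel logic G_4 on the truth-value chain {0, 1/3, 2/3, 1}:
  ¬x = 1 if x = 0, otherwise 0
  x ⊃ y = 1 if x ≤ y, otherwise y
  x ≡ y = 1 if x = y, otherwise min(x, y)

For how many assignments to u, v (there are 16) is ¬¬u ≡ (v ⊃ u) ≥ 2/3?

u = 0, v = 0 ↦ 0  <
u = 0, v = 1/3 ↦ 1  ≥
u = 0, v = 2/3 ↦ 1  ≥
u = 0, v = 1 ↦ 1  ≥
u = 1/3, v = 0 ↦ 1  ≥
u = 1/3, v = 1/3 ↦ 1  ≥
u = 1/3, v = 2/3 ↦ 1/3  <
u = 1/3, v = 1 ↦ 1/3  <
u = 2/3, v = 0 ↦ 1  ≥
u = 2/3, v = 1/3 ↦ 1  ≥
u = 2/3, v = 2/3 ↦ 1  ≥
u = 2/3, v = 1 ↦ 2/3  ≥
u = 1, v = 0 ↦ 1  ≥
u = 1, v = 1/3 ↦ 1  ≥
u = 1, v = 2/3 ↦ 1  ≥
u = 1, v = 1 ↦ 1  ≥
So 13 of the 16 assignments meet the threshold.

13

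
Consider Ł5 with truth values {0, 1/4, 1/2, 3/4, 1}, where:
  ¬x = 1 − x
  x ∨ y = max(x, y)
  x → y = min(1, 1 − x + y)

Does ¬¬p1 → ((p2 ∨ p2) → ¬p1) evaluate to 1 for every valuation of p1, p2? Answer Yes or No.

Counterexample: take p1 = 3/4, p2 = 3/4.
¬p1 = ¬3/4 = 1/4
¬¬p1 = ¬1/4 = 3/4
p2 ∨ p2 = 3/4 ∨ 3/4 = 3/4
¬p1 = ¬3/4 = 1/4
(p2 ∨ p2) → ¬p1 = 3/4 → 1/4 = 1/2
¬¬p1 → ((p2 ∨ p2) → ¬p1) = 3/4 → 1/2 = 3/4
This gives 3/4 ≠ 1.

No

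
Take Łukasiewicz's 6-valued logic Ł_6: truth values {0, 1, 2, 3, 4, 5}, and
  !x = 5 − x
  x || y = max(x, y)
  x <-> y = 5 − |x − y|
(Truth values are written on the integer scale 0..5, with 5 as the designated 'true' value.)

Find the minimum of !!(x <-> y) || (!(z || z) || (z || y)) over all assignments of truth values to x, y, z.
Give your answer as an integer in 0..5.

Take x = 0, y = 2, z = 2:
x <-> y = 0 <-> 2 = 3
!(x <-> y) = !3 = 2
!!(x <-> y) = !2 = 3
z || z = 2 || 2 = 2
!(z || z) = !2 = 3
z || y = 2 || 2 = 2
!(z || z) || (z || y) = 3 || 2 = 3
!!(x <-> y) || (!(z || z) || (z || y)) = 3 || 3 = 3
No assignment yields a value below 3, so this is the minimum.

3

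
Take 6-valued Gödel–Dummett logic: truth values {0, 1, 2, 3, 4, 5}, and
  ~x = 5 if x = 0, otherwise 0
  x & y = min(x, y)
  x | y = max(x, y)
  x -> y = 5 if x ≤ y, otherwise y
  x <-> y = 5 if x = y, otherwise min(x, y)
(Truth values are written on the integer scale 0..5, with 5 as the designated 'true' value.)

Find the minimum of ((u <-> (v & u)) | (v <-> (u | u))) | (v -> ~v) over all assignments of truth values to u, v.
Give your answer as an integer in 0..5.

1

Take u = 2, v = 1:
v & u = 1 & 2 = 1
u <-> (v & u) = 2 <-> 1 = 1
u | u = 2 | 2 = 2
v <-> (u | u) = 1 <-> 2 = 1
(u <-> (v & u)) | (v <-> (u | u)) = 1 | 1 = 1
~v = ~1 = 0
v -> ~v = 1 -> 0 = 0
((u <-> (v & u)) | (v <-> (u | u))) | (v -> ~v) = 1 | 0 = 1
No assignment yields a value below 1, so this is the minimum.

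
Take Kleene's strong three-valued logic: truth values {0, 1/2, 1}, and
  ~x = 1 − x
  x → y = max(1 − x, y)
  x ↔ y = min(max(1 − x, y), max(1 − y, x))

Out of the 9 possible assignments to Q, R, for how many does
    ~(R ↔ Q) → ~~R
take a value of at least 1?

Q = 0, R = 0 ↦ 1  ≥
Q = 0, R = 1/2 ↦ 1/2  <
Q = 0, R = 1 ↦ 1  ≥
Q = 1/2, R = 0 ↦ 1/2  <
Q = 1/2, R = 1/2 ↦ 1/2  <
Q = 1/2, R = 1 ↦ 1  ≥
Q = 1, R = 0 ↦ 0  <
Q = 1, R = 1/2 ↦ 1/2  <
Q = 1, R = 1 ↦ 1  ≥
So 4 of the 9 assignments meet the threshold.

4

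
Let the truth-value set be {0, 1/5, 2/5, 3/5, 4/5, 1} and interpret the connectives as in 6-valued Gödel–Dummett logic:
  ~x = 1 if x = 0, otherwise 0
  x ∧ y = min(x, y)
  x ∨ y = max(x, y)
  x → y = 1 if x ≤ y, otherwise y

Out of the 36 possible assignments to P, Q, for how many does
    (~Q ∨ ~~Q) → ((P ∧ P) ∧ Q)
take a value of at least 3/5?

9

value 1: 1 assignment (counts)
value 4/5: 3 assignments (counts)
value 3/5: 5 assignments (counts)
value 2/5: 7 assignments
value 1/5: 9 assignments
value 0: 11 assignments
So 9 of the 36 assignments meet the threshold.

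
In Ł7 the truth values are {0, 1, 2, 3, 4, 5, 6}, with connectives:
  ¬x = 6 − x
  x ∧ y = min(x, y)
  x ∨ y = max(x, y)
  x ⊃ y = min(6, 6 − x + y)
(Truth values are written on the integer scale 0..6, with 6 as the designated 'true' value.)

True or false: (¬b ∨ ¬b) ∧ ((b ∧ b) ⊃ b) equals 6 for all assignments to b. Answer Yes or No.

Counterexample: take b = 1.
¬b = ¬1 = 5
¬b = ¬1 = 5
¬b ∨ ¬b = 5 ∨ 5 = 5
b ∧ b = 1 ∧ 1 = 1
(b ∧ b) ⊃ b = 1 ⊃ 1 = 6
(¬b ∨ ¬b) ∧ ((b ∧ b) ⊃ b) = 5 ∧ 6 = 5
This gives 5 ≠ 6.

No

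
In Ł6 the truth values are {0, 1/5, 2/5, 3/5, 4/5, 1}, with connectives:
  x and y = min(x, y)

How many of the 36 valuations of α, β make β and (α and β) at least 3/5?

value 1: 1 assignment (counts)
value 4/5: 3 assignments (counts)
value 3/5: 5 assignments (counts)
value 2/5: 7 assignments
value 1/5: 9 assignments
value 0: 11 assignments
So 9 of the 36 assignments meet the threshold.

9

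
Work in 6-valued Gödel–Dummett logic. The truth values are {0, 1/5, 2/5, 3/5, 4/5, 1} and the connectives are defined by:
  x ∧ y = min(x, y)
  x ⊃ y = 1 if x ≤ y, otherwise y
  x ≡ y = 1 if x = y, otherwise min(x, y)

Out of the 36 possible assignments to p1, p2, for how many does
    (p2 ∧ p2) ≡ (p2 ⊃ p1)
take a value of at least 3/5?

9

value 1: 1 assignment (counts)
value 4/5: 3 assignments (counts)
value 3/5: 5 assignments (counts)
value 2/5: 7 assignments
value 1/5: 9 assignments
value 0: 11 assignments
So 9 of the 36 assignments meet the threshold.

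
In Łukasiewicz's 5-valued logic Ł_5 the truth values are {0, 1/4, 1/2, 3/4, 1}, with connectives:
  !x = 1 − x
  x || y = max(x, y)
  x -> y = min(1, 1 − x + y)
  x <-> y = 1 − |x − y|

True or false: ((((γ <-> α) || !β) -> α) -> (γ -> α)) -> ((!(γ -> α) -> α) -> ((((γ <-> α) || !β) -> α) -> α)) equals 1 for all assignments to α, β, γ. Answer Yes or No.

No

Counterexample: take α = 1/4, β = 1/4, γ = 0.
γ <-> α = 0 <-> 1/4 = 3/4
!β = !1/4 = 3/4
(γ <-> α) || !β = 3/4 || 3/4 = 3/4
((γ <-> α) || !β) -> α = 3/4 -> 1/4 = 1/2
γ -> α = 0 -> 1/4 = 1
(((γ <-> α) || !β) -> α) -> (γ -> α) = 1/2 -> 1 = 1
γ -> α = 0 -> 1/4 = 1
!(γ -> α) = !1 = 0
!(γ -> α) -> α = 0 -> 1/4 = 1
γ <-> α = 0 <-> 1/4 = 3/4
!β = !1/4 = 3/4
(γ <-> α) || !β = 3/4 || 3/4 = 3/4
((γ <-> α) || !β) -> α = 3/4 -> 1/4 = 1/2
(((γ <-> α) || !β) -> α) -> α = 1/2 -> 1/4 = 3/4
(!(γ -> α) -> α) -> ((((γ <-> α) || !β) -> α) -> α) = 1 -> 3/4 = 3/4
((((γ <-> α) || !β) -> α) -> (γ -> α)) -> ((!(γ -> α) -> α) -> ((((γ <-> α) || !β) -> α) -> α)) = 1 -> 3/4 = 3/4
This gives 3/4 ≠ 1.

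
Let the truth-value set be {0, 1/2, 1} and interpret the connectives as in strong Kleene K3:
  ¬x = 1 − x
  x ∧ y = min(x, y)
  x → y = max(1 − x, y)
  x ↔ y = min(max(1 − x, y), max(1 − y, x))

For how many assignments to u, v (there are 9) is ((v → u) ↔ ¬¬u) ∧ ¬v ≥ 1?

u = 0, v = 0 ↦ 0  <
u = 0, v = 1/2 ↦ 1/2  <
u = 0, v = 1 ↦ 0  <
u = 1/2, v = 0 ↦ 1/2  <
u = 1/2, v = 1/2 ↦ 1/2  <
u = 1/2, v = 1 ↦ 0  <
u = 1, v = 0 ↦ 1  ≥
u = 1, v = 1/2 ↦ 1/2  <
u = 1, v = 1 ↦ 0  <
So 1 of the 9 assignments meets the threshold.

1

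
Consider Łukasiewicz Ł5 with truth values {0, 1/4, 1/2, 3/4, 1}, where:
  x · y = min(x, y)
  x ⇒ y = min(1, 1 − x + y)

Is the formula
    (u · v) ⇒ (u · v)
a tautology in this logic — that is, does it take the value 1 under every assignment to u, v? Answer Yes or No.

Yes

At u = 1, v = 1/2, for instance:
u · v = 1 · 1/2 = 1/2
(u · v) ⇒ (u · v) = 1/2 ⇒ 1/2 = 1
and checking the remaining 24 assignments likewise gives ≥ 1 in every case.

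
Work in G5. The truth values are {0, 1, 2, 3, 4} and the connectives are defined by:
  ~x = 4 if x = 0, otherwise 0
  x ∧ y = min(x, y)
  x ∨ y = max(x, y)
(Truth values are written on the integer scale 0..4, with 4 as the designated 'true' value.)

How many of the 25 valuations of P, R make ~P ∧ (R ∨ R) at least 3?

2

value 4: 1 assignment (counts)
value 3: 1 assignment (counts)
value 2: 1 assignment
value 1: 1 assignment
value 0: 21 assignments
So 2 of the 25 assignments meet the threshold.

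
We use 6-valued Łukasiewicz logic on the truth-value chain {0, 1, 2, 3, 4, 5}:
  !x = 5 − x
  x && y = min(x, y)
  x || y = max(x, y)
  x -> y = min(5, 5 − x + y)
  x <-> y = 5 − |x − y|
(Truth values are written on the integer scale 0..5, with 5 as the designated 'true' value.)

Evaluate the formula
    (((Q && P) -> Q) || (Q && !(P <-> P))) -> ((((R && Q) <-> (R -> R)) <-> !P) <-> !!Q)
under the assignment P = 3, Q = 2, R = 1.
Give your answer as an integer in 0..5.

3

Q && P = 2 && 3 = 2
(Q && P) -> Q = 2 -> 2 = 5
P <-> P = 3 <-> 3 = 5
!(P <-> P) = !5 = 0
Q && !(P <-> P) = 2 && 0 = 0
((Q && P) -> Q) || (Q && !(P <-> P)) = 5 || 0 = 5
R && Q = 1 && 2 = 1
R -> R = 1 -> 1 = 5
(R && Q) <-> (R -> R) = 1 <-> 5 = 1
!P = !3 = 2
((R && Q) <-> (R -> R)) <-> !P = 1 <-> 2 = 4
!Q = !2 = 3
!!Q = !3 = 2
(((R && Q) <-> (R -> R)) <-> !P) <-> !!Q = 4 <-> 2 = 3
(((Q && P) -> Q) || (Q && !(P <-> P))) -> ((((R && Q) <-> (R -> R)) <-> !P) <-> !!Q) = 5 -> 3 = 3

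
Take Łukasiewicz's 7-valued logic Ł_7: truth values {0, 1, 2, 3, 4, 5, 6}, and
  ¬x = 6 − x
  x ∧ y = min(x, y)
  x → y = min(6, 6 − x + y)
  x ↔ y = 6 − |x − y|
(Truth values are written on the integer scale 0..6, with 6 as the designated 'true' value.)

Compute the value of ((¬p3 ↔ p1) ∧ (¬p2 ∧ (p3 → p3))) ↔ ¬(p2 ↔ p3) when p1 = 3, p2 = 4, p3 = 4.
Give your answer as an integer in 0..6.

¬p3 = ¬4 = 2
¬p3 ↔ p1 = 2 ↔ 3 = 5
¬p2 = ¬4 = 2
p3 → p3 = 4 → 4 = 6
¬p2 ∧ (p3 → p3) = 2 ∧ 6 = 2
(¬p3 ↔ p1) ∧ (¬p2 ∧ (p3 → p3)) = 5 ∧ 2 = 2
p2 ↔ p3 = 4 ↔ 4 = 6
¬(p2 ↔ p3) = ¬6 = 0
((¬p3 ↔ p1) ∧ (¬p2 ∧ (p3 → p3))) ↔ ¬(p2 ↔ p3) = 2 ↔ 0 = 4

4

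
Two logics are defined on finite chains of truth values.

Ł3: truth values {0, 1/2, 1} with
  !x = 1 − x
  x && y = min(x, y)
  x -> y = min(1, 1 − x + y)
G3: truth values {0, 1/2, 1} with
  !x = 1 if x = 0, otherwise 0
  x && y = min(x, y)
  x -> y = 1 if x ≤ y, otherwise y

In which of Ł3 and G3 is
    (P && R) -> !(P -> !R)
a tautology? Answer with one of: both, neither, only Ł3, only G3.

only G3

In Ł3: at P = 1/2, R = 1/2 the value is 1/2 — not a tautology.
In G3: every assignment gives 1 — tautology.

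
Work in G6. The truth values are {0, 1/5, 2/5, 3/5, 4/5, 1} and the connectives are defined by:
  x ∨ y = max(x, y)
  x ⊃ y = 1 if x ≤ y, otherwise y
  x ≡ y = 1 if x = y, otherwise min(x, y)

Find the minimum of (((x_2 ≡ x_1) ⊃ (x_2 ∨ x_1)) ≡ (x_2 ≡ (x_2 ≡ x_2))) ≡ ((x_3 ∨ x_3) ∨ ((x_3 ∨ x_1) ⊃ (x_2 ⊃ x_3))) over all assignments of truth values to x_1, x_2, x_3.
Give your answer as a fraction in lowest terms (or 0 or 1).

0

Take x_1 = 1/5, x_2 = 0, x_3 = 0:
x_2 ≡ x_1 = 0 ≡ 1/5 = 0
x_2 ∨ x_1 = 0 ∨ 1/5 = 1/5
(x_2 ≡ x_1) ⊃ (x_2 ∨ x_1) = 0 ⊃ 1/5 = 1
x_2 ≡ x_2 = 0 ≡ 0 = 1
x_2 ≡ (x_2 ≡ x_2) = 0 ≡ 1 = 0
((x_2 ≡ x_1) ⊃ (x_2 ∨ x_1)) ≡ (x_2 ≡ (x_2 ≡ x_2)) = 1 ≡ 0 = 0
x_3 ∨ x_3 = 0 ∨ 0 = 0
x_3 ∨ x_1 = 0 ∨ 1/5 = 1/5
x_2 ⊃ x_3 = 0 ⊃ 0 = 1
(x_3 ∨ x_1) ⊃ (x_2 ⊃ x_3) = 1/5 ⊃ 1 = 1
(x_3 ∨ x_3) ∨ ((x_3 ∨ x_1) ⊃ (x_2 ⊃ x_3)) = 0 ∨ 1 = 1
(((x_2 ≡ x_1) ⊃ (x_2 ∨ x_1)) ≡ (x_2 ≡ (x_2 ≡ x_2))) ≡ ((x_3 ∨ x_3) ∨ ((x_3 ∨ x_1) ⊃ (x_2 ⊃ x_3))) = 0 ≡ 1 = 0
No assignment yields a value below 0, so this is the minimum.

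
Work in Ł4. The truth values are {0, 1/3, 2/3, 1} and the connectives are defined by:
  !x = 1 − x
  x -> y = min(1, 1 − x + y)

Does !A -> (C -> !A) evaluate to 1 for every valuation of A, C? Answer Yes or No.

A = 0, C = 0 ↦ 1
A = 0, C = 1/3 ↦ 1
A = 0, C = 2/3 ↦ 1
A = 0, C = 1 ↦ 1
A = 1/3, C = 0 ↦ 1
A = 1/3, C = 1/3 ↦ 1
A = 1/3, C = 2/3 ↦ 1
A = 1/3, C = 1 ↦ 1
A = 2/3, C = 0 ↦ 1
A = 2/3, C = 1/3 ↦ 1
A = 2/3, C = 2/3 ↦ 1
A = 2/3, C = 1 ↦ 1
A = 1, C = 0 ↦ 1
A = 1, C = 1/3 ↦ 1
A = 1, C = 2/3 ↦ 1
A = 1, C = 1 ↦ 1
Every assignment gives a value ≥ 1.

Yes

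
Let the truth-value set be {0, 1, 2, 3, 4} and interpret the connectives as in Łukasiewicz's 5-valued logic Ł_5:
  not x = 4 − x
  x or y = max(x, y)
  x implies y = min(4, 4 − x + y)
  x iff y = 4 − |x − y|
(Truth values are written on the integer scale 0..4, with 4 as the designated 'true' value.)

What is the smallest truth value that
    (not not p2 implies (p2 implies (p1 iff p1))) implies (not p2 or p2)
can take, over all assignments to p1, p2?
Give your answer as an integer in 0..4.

Take p1 = 0, p2 = 2:
not p2 = not 2 = 2
not not p2 = not 2 = 2
p1 iff p1 = 0 iff 0 = 4
p2 implies (p1 iff p1) = 2 implies 4 = 4
not not p2 implies (p2 implies (p1 iff p1)) = 2 implies 4 = 4
not p2 = not 2 = 2
not p2 or p2 = 2 or 2 = 2
(not not p2 implies (p2 implies (p1 iff p1))) implies (not p2 or p2) = 4 implies 2 = 2
No assignment yields a value below 2, so this is the minimum.

2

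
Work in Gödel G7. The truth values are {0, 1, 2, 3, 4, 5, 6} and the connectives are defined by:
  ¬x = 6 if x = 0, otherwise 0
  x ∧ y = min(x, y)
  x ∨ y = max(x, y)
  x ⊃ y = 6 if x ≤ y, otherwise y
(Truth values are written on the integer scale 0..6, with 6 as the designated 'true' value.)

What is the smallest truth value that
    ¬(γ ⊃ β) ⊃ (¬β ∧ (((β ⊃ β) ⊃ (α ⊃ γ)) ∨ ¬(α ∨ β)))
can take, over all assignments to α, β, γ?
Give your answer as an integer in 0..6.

Take α = 2, β = 0, γ = 1:
γ ⊃ β = 1 ⊃ 0 = 0
¬(γ ⊃ β) = ¬0 = 6
¬β = ¬0 = 6
β ⊃ β = 0 ⊃ 0 = 6
α ⊃ γ = 2 ⊃ 1 = 1
(β ⊃ β) ⊃ (α ⊃ γ) = 6 ⊃ 1 = 1
α ∨ β = 2 ∨ 0 = 2
¬(α ∨ β) = ¬2 = 0
((β ⊃ β) ⊃ (α ⊃ γ)) ∨ ¬(α ∨ β) = 1 ∨ 0 = 1
¬β ∧ (((β ⊃ β) ⊃ (α ⊃ γ)) ∨ ¬(α ∨ β)) = 6 ∧ 1 = 1
¬(γ ⊃ β) ⊃ (¬β ∧ (((β ⊃ β) ⊃ (α ⊃ γ)) ∨ ¬(α ∨ β))) = 6 ⊃ 1 = 1
No assignment yields a value below 1, so this is the minimum.

1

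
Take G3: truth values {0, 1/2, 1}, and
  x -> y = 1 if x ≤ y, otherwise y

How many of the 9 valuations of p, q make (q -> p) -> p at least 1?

p = 0, q = 0 ↦ 0  <
p = 0, q = 1/2 ↦ 1  ≥
p = 0, q = 1 ↦ 1  ≥
p = 1/2, q = 0 ↦ 1/2  <
p = 1/2, q = 1/2 ↦ 1/2  <
p = 1/2, q = 1 ↦ 1  ≥
p = 1, q = 0 ↦ 1  ≥
p = 1, q = 1/2 ↦ 1  ≥
p = 1, q = 1 ↦ 1  ≥
So 6 of the 9 assignments meet the threshold.

6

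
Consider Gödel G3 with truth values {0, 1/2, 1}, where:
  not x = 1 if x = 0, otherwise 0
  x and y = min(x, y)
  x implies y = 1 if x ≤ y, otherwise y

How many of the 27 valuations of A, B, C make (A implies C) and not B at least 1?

value 1: 6 assignments (counts)
value 1/2: 1 assignment
value 0: 20 assignments
So 6 of the 27 assignments meet the threshold.

6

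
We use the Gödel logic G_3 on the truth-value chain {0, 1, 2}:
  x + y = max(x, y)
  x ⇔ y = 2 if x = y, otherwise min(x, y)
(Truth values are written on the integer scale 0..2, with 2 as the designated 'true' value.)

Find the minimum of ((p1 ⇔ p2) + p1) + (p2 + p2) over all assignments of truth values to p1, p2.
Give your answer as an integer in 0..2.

Take p1 = 0, p2 = 1:
p1 ⇔ p2 = 0 ⇔ 1 = 0
(p1 ⇔ p2) + p1 = 0 + 0 = 0
p2 + p2 = 1 + 1 = 1
((p1 ⇔ p2) + p1) + (p2 + p2) = 0 + 1 = 1
No assignment yields a value below 1, so this is the minimum.

1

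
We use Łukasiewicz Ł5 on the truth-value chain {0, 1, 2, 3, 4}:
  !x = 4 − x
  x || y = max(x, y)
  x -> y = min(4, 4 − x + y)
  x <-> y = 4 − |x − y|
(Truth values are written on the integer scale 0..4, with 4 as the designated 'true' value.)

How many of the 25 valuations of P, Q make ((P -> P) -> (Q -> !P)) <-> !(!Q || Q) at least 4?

value 4: 3 assignments (counts)
value 3: 3 assignments
value 2: 6 assignments
value 1: 7 assignments
value 0: 6 assignments
So 3 of the 25 assignments meet the threshold.

3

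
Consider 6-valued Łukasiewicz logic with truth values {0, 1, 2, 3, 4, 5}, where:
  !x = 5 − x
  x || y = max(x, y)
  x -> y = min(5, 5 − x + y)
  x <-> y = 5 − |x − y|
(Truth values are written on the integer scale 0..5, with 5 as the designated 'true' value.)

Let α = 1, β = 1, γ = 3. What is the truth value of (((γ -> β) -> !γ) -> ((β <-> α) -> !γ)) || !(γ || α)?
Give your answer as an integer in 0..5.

γ -> β = 3 -> 1 = 3
!γ = !3 = 2
(γ -> β) -> !γ = 3 -> 2 = 4
β <-> α = 1 <-> 1 = 5
!γ = !3 = 2
(β <-> α) -> !γ = 5 -> 2 = 2
((γ -> β) -> !γ) -> ((β <-> α) -> !γ) = 4 -> 2 = 3
γ || α = 3 || 1 = 3
!(γ || α) = !3 = 2
(((γ -> β) -> !γ) -> ((β <-> α) -> !γ)) || !(γ || α) = 3 || 2 = 3

3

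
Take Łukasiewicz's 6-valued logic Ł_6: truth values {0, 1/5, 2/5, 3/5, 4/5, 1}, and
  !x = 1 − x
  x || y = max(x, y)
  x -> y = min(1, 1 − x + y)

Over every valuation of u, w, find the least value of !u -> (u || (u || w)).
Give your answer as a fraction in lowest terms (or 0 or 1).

0

Take u = 0, w = 0:
!u = !0 = 1
u || w = 0 || 0 = 0
u || (u || w) = 0 || 0 = 0
!u -> (u || (u || w)) = 1 -> 0 = 0
No assignment yields a value below 0, so this is the minimum.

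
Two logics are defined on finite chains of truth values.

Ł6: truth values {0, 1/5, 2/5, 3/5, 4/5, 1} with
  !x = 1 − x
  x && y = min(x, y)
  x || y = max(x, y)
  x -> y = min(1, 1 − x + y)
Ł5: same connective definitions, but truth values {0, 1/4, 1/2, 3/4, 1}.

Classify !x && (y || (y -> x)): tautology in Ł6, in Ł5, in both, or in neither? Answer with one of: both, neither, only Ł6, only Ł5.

neither

In Ł6: at x = 0, y = 1/5 the value is 4/5 — not a tautology.
In Ł5: at x = 0, y = 1/4 the value is 3/4 — not a tautology.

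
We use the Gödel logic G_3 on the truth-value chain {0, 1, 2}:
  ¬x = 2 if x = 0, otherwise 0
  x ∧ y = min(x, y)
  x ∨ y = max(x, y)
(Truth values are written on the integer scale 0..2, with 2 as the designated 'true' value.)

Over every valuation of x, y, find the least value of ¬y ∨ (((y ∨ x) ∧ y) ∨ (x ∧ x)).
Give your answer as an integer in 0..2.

Take x = 0, y = 1:
¬y = ¬1 = 0
y ∨ x = 1 ∨ 0 = 1
(y ∨ x) ∧ y = 1 ∧ 1 = 1
x ∧ x = 0 ∧ 0 = 0
((y ∨ x) ∧ y) ∨ (x ∧ x) = 1 ∨ 0 = 1
¬y ∨ (((y ∨ x) ∧ y) ∨ (x ∧ x)) = 0 ∨ 1 = 1
No assignment yields a value below 1, so this is the minimum.

1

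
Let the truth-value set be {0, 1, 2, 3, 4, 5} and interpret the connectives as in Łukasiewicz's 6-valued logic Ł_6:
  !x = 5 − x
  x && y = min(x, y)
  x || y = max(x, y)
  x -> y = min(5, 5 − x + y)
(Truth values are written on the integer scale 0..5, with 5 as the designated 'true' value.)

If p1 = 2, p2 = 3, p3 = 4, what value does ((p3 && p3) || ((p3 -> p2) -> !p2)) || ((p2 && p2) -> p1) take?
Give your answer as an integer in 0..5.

p3 && p3 = 4 && 4 = 4
p3 -> p2 = 4 -> 3 = 4
!p2 = !3 = 2
(p3 -> p2) -> !p2 = 4 -> 2 = 3
(p3 && p3) || ((p3 -> p2) -> !p2) = 4 || 3 = 4
p2 && p2 = 3 && 3 = 3
(p2 && p2) -> p1 = 3 -> 2 = 4
((p3 && p3) || ((p3 -> p2) -> !p2)) || ((p2 && p2) -> p1) = 4 || 4 = 4

4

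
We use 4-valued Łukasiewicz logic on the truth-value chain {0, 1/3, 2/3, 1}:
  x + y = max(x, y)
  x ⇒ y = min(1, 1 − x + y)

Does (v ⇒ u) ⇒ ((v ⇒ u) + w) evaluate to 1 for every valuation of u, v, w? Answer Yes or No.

Yes

At u = 1/3, v = 2/3, w = 1, for instance:
v ⇒ u = 2/3 ⇒ 1/3 = 2/3
(v ⇒ u) + w = 2/3 + 1 = 1
(v ⇒ u) ⇒ ((v ⇒ u) + w) = 2/3 ⇒ 1 = 1
and checking the remaining 63 assignments likewise gives ≥ 1 in every case.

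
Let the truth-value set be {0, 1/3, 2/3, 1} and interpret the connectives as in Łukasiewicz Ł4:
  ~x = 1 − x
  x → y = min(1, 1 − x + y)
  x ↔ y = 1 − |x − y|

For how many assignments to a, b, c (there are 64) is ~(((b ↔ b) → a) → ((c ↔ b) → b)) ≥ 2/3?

value 1: 1 assignment (counts)
value 2/3: 3 assignments (counts)
value 1/3: 7 assignments
value 0: 53 assignments
So 4 of the 64 assignments meet the threshold.

4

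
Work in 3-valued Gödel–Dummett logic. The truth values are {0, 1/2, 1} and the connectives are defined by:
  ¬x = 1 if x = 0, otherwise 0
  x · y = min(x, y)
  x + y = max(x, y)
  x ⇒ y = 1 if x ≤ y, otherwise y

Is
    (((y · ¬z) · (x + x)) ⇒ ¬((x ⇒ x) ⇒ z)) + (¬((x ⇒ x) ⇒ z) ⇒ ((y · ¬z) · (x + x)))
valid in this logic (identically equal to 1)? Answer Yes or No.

At x = 1, y = 1/2, z = 1/2, for instance:
¬z = ¬1/2 = 0
y · ¬z = 1/2 · 0 = 0
x + x = 1 + 1 = 1
(y · ¬z) · (x + x) = 0 · 1 = 0
x ⇒ x = 1 ⇒ 1 = 1
(x ⇒ x) ⇒ z = 1 ⇒ 1/2 = 1/2
¬((x ⇒ x) ⇒ z) = ¬1/2 = 0
((y · ¬z) · (x + x)) ⇒ ¬((x ⇒ x) ⇒ z) = 0 ⇒ 0 = 1
¬((x ⇒ x) ⇒ z) ⇒ ((y · ¬z) · (x + x)) = 0 ⇒ 0 = 1
(((y · ¬z) · (x + x)) ⇒ ¬((x ⇒ x) ⇒ z)) + (¬((x ⇒ x) ⇒ z) ⇒ ((y · ¬z) · (x + x))) = 1 + 1 = 1
and checking the remaining 26 assignments likewise gives ≥ 1 in every case.

Yes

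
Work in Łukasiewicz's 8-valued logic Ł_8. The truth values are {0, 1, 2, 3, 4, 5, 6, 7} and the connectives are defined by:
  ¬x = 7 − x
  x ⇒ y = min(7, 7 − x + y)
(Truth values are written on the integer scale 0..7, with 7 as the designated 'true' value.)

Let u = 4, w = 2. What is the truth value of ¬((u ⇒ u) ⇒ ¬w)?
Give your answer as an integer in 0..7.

2

u ⇒ u = 4 ⇒ 4 = 7
¬w = ¬2 = 5
(u ⇒ u) ⇒ ¬w = 7 ⇒ 5 = 5
¬((u ⇒ u) ⇒ ¬w) = ¬5 = 2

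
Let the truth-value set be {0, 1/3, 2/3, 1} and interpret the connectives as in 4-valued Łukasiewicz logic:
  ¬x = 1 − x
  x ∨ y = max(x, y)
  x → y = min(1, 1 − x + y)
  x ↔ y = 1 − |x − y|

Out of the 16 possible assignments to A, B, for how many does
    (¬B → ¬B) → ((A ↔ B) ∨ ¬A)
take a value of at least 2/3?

A = 0, B = 0 ↦ 1  ≥
A = 0, B = 1/3 ↦ 1  ≥
A = 0, B = 2/3 ↦ 1  ≥
A = 0, B = 1 ↦ 1  ≥
A = 1/3, B = 0 ↦ 2/3  ≥
A = 1/3, B = 1/3 ↦ 1  ≥
A = 1/3, B = 2/3 ↦ 2/3  ≥
A = 1/3, B = 1 ↦ 2/3  ≥
A = 2/3, B = 0 ↦ 1/3  <
A = 2/3, B = 1/3 ↦ 2/3  ≥
A = 2/3, B = 2/3 ↦ 1  ≥
A = 2/3, B = 1 ↦ 2/3  ≥
A = 1, B = 0 ↦ 0  <
A = 1, B = 1/3 ↦ 1/3  <
A = 1, B = 2/3 ↦ 2/3  ≥
A = 1, B = 1 ↦ 1  ≥
So 13 of the 16 assignments meet the threshold.

13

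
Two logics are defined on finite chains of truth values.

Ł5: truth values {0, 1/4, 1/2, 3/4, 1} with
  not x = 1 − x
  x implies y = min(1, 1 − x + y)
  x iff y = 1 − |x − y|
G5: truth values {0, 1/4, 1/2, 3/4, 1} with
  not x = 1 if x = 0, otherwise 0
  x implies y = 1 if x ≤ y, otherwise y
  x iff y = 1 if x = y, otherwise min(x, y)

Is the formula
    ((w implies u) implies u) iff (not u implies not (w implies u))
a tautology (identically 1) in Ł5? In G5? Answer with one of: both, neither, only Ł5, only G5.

In Ł5: every assignment gives 1 — tautology.
In G5: at u = 1/4, w = 0 the value is 1/4 — not a tautology.

only Ł5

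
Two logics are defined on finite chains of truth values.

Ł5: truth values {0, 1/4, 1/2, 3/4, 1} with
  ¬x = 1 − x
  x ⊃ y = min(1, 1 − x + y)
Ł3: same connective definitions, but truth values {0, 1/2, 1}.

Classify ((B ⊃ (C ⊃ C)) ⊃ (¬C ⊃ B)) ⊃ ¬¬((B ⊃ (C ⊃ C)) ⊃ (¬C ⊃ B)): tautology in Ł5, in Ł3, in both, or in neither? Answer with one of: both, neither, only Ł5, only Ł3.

In Ł5: every assignment gives 1 — tautology.
In Ł3: every assignment gives 1 — tautology.

both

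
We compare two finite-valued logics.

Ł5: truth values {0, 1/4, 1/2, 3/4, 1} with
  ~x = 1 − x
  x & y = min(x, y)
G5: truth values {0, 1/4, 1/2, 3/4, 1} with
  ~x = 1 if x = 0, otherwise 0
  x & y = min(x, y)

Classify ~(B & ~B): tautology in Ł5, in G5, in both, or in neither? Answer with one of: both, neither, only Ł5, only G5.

only G5

In Ł5: at B = 1/4 the value is 3/4 — not a tautology.
In G5: every assignment gives 1 — tautology.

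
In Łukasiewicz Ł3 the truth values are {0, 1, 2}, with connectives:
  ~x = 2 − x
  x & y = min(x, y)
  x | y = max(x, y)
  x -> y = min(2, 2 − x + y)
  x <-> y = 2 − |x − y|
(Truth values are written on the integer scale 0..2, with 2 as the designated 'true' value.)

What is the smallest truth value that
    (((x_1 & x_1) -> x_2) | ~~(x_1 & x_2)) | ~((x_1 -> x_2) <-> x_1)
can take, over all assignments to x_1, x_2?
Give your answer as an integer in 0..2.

Take x_1 = 1, x_2 = 0:
x_1 & x_1 = 1 & 1 = 1
(x_1 & x_1) -> x_2 = 1 -> 0 = 1
x_1 & x_2 = 1 & 0 = 0
~(x_1 & x_2) = ~0 = 2
~~(x_1 & x_2) = ~2 = 0
((x_1 & x_1) -> x_2) | ~~(x_1 & x_2) = 1 | 0 = 1
x_1 -> x_2 = 1 -> 0 = 1
(x_1 -> x_2) <-> x_1 = 1 <-> 1 = 2
~((x_1 -> x_2) <-> x_1) = ~2 = 0
(((x_1 & x_1) -> x_2) | ~~(x_1 & x_2)) | ~((x_1 -> x_2) <-> x_1) = 1 | 0 = 1
No assignment yields a value below 1, so this is the minimum.

1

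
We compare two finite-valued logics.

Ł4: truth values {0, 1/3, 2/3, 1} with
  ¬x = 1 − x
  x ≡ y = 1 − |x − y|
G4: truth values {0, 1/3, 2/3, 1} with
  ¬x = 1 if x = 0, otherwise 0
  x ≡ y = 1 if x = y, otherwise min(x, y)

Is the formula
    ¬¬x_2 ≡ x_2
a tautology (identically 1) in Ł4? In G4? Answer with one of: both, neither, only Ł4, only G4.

only Ł4

In Ł4: every assignment gives 1 — tautology.
In G4: at x_2 = 1/3 the value is 1/3 — not a tautology.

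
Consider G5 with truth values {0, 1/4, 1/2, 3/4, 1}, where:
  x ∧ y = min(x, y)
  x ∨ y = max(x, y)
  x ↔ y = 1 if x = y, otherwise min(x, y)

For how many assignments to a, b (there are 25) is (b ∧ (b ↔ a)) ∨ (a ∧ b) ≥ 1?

value 1: 1 assignment (counts)
value 3/4: 3 assignments
value 1/2: 5 assignments
value 1/4: 7 assignments
value 0: 9 assignments
So 1 of the 25 assignments meets the threshold.

1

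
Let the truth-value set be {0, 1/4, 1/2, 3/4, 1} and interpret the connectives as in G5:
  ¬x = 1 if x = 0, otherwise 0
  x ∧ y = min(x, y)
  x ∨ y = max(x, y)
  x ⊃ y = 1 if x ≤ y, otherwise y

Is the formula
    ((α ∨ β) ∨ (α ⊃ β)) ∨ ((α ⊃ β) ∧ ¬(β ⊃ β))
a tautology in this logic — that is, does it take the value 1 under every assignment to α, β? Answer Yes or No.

Counterexample: take α = 1/4, β = 0.
α ∨ β = 1/4 ∨ 0 = 1/4
α ⊃ β = 1/4 ⊃ 0 = 0
(α ∨ β) ∨ (α ⊃ β) = 1/4 ∨ 0 = 1/4
α ⊃ β = 1/4 ⊃ 0 = 0
β ⊃ β = 0 ⊃ 0 = 1
¬(β ⊃ β) = ¬1 = 0
(α ⊃ β) ∧ ¬(β ⊃ β) = 0 ∧ 0 = 0
((α ∨ β) ∨ (α ⊃ β)) ∨ ((α ⊃ β) ∧ ¬(β ⊃ β)) = 1/4 ∨ 0 = 1/4
This gives 1/4 ≠ 1.

No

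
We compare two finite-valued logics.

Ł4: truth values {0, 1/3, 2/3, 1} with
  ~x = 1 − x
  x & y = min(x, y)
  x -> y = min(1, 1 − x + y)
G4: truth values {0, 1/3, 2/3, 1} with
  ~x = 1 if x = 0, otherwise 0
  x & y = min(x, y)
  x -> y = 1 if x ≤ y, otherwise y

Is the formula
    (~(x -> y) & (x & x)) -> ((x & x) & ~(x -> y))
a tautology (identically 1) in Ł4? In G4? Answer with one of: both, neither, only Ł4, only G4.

both

In Ł4: every assignment gives 1 — tautology.
In G4: every assignment gives 1 — tautology.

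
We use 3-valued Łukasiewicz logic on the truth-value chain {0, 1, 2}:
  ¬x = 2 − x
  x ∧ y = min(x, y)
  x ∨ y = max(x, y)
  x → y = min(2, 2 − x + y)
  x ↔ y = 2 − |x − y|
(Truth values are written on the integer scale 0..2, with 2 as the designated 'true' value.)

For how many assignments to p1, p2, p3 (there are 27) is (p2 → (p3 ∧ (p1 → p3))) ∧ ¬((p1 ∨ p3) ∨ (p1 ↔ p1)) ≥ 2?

0

value 0: 27 assignments
So 0 of the 27 assignments meet the threshold.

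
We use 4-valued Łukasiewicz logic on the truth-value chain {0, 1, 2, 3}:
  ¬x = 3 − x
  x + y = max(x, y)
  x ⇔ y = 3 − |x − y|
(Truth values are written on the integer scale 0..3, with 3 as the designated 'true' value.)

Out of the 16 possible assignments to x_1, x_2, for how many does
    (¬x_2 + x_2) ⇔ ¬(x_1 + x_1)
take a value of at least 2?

x_1 = 0, x_2 = 0 ↦ 3  ≥
x_1 = 0, x_2 = 1 ↦ 2  ≥
x_1 = 0, x_2 = 2 ↦ 2  ≥
x_1 = 0, x_2 = 3 ↦ 3  ≥
x_1 = 1, x_2 = 0 ↦ 2  ≥
x_1 = 1, x_2 = 1 ↦ 3  ≥
x_1 = 1, x_2 = 2 ↦ 3  ≥
x_1 = 1, x_2 = 3 ↦ 2  ≥
x_1 = 2, x_2 = 0 ↦ 1  <
x_1 = 2, x_2 = 1 ↦ 2  ≥
x_1 = 2, x_2 = 2 ↦ 2  ≥
x_1 = 2, x_2 = 3 ↦ 1  <
x_1 = 3, x_2 = 0 ↦ 0  <
x_1 = 3, x_2 = 1 ↦ 1  <
x_1 = 3, x_2 = 2 ↦ 1  <
x_1 = 3, x_2 = 3 ↦ 0  <
So 10 of the 16 assignments meet the threshold.

10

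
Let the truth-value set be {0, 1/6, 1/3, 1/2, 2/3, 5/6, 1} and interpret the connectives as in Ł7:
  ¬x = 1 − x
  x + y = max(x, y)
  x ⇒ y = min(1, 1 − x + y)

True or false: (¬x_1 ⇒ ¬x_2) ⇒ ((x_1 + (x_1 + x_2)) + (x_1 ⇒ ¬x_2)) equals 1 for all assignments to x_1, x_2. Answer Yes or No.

Counterexample: take x_1 = 2/3, x_2 = 1/2.
¬x_1 = ¬2/3 = 1/3
¬x_2 = ¬1/2 = 1/2
¬x_1 ⇒ ¬x_2 = 1/3 ⇒ 1/2 = 1
x_1 + x_2 = 2/3 + 1/2 = 2/3
x_1 + (x_1 + x_2) = 2/3 + 2/3 = 2/3
¬x_2 = ¬1/2 = 1/2
x_1 ⇒ ¬x_2 = 2/3 ⇒ 1/2 = 5/6
(x_1 + (x_1 + x_2)) + (x_1 ⇒ ¬x_2) = 2/3 + 5/6 = 5/6
(¬x_1 ⇒ ¬x_2) ⇒ ((x_1 + (x_1 + x_2)) + (x_1 ⇒ ¬x_2)) = 1 ⇒ 5/6 = 5/6
This gives 5/6 ≠ 1.

No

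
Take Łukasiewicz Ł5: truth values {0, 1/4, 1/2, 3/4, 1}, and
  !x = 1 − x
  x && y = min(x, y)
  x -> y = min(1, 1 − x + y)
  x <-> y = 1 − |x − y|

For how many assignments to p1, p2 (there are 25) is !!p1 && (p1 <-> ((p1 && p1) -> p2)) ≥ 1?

value 1: 1 assignment (counts)
value 3/4: 5 assignments
value 1/2: 7 assignments
value 1/4: 6 assignments
value 0: 6 assignments
So 1 of the 25 assignments meets the threshold.

1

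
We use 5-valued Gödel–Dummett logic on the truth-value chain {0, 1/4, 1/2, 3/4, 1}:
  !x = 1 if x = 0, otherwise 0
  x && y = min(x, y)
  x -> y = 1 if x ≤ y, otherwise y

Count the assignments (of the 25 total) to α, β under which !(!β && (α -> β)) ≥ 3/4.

24

value 1: 24 assignments (counts)
value 0: 1 assignment
So 24 of the 25 assignments meet the threshold.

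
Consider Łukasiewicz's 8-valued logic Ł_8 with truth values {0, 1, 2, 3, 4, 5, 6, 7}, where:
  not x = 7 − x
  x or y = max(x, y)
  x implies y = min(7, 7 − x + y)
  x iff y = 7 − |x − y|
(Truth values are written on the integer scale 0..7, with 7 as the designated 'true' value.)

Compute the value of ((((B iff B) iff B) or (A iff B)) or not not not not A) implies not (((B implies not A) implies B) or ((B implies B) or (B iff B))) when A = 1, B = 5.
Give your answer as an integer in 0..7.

2

B iff B = 5 iff 5 = 7
(B iff B) iff B = 7 iff 5 = 5
A iff B = 1 iff 5 = 3
((B iff B) iff B) or (A iff B) = 5 or 3 = 5
not A = not 1 = 6
not not A = not 6 = 1
not not not A = not 1 = 6
not not not not A = not 6 = 1
(((B iff B) iff B) or (A iff B)) or not not not not A = 5 or 1 = 5
not A = not 1 = 6
B implies not A = 5 implies 6 = 7
(B implies not A) implies B = 7 implies 5 = 5
B implies B = 5 implies 5 = 7
B iff B = 5 iff 5 = 7
(B implies B) or (B iff B) = 7 or 7 = 7
((B implies not A) implies B) or ((B implies B) or (B iff B)) = 5 or 7 = 7
not (((B implies not A) implies B) or ((B implies B) or (B iff B))) = not 7 = 0
((((B iff B) iff B) or (A iff B)) or not not not not A) implies not (((B implies not A) implies B) or ((B implies B) or (B iff B))) = 5 implies 0 = 2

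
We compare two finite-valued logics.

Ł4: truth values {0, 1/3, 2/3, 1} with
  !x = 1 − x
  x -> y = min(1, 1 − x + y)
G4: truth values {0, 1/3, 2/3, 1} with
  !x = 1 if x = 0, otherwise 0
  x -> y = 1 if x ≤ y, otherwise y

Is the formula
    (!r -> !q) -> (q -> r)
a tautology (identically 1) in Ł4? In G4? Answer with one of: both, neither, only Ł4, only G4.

In Ł4: every assignment gives 1 — tautology.
In G4: at q = 2/3, r = 1/3 the value is 1/3 — not a tautology.

only Ł4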